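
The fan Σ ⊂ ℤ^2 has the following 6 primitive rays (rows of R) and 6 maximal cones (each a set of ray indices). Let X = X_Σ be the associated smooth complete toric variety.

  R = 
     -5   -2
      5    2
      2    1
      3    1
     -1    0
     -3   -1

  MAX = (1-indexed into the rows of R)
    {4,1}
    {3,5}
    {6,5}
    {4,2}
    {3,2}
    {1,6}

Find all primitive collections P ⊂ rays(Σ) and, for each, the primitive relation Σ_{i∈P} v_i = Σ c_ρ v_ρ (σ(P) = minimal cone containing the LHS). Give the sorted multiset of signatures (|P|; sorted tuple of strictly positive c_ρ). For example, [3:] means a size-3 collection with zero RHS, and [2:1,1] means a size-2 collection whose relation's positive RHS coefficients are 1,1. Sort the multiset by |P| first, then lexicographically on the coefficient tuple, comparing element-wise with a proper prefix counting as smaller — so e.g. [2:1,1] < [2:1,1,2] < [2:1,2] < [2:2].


The 9 primitive collections of Σ (r=6, n=2):

  P = {1,2}:  v_{1} + v_{2} = 0  →  sig = [2:]
  P = {4,6}:  v_{4} + v_{6} = 0  →  sig = [2:]
  P = {1,3}:  v_{1} + v_{3} = v_{6}  →  sig = [2:1]
  P = {2,6}:  v_{2} + v_{6} = v_{3}  →  sig = [2:1]
  P = {3,4}:  v_{3} + v_{4} = v_{2}  →  sig = [2:1]
  P = {3,6}:  v_{3} + v_{6} = v_{5}  →  sig = [2:1]
  P = {4,5}:  v_{4} + v_{5} = v_{3}  →  sig = [2:1]
  P = {1,5}:  v_{1} + v_{5} = 2·v_{6}  →  sig = [2:2]
  P = {2,5}:  v_{2} + v_{5} = 2·v_{3}  →  sig = [2:2]

so the primitive-relation signature multiset is
    |P|=2: 9 collections, coeffs (), (), (1), (1), (1), (1), (1), (2), (2)


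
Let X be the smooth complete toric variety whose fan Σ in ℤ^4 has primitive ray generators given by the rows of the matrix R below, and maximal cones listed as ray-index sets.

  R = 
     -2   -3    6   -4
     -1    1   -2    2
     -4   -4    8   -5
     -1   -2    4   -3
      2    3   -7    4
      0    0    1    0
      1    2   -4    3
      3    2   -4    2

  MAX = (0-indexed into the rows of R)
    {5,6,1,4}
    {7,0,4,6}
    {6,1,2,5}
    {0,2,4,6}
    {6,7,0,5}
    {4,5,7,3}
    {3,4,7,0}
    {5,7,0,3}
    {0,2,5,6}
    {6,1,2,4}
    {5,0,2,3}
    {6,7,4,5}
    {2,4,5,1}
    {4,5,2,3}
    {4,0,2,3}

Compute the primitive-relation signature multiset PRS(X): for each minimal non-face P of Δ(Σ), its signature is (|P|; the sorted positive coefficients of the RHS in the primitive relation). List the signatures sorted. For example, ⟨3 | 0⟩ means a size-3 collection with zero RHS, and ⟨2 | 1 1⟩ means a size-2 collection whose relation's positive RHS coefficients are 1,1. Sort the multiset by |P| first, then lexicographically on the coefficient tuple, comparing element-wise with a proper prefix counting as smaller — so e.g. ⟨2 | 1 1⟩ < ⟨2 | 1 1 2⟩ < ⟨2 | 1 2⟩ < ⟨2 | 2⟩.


7 collections generate NE(X_Σ); each relation:

  P={3,6}:  v_{3} + v_{6} = 0 ; sig = ⟨2 | 0⟩
  P={2,7}:  v_{2} + v_{7} = v_{3} ; sig = ⟨2 | 1⟩
  P={0,1}:  v_{0} + v_{1} = v_{2} + v_{6} ; sig = ⟨2 | 1 1⟩
  P={1,7}:  v_{1} + v_{7} = v_{4} + v_{5} ; sig = ⟨2 | 1 1⟩
  P={1,3}:  v_{1} + v_{3} = v_{2} + v_{4} + v_{5} ; sig = ⟨2 | 1 1 1⟩
  P={0,4,5}:  v_{0} + v_{4} + v_{5} = 0 ; sig = ⟨3 | 0⟩
  P={2,4,5,6}:  v_{2} + v_{4} + v_{5} + v_{6} = v_{1} ; sig = ⟨4 | 1⟩

Signatures (|P|; sorted positive RHS coefficients), sorted:
[⟨2 | 0⟩, ⟨2 | 1⟩, ⟨2 | 1 1⟩, ⟨2 | 1 1⟩, ⟨2 | 1 1 1⟩, ⟨3 | 0⟩, ⟨4 | 1⟩]


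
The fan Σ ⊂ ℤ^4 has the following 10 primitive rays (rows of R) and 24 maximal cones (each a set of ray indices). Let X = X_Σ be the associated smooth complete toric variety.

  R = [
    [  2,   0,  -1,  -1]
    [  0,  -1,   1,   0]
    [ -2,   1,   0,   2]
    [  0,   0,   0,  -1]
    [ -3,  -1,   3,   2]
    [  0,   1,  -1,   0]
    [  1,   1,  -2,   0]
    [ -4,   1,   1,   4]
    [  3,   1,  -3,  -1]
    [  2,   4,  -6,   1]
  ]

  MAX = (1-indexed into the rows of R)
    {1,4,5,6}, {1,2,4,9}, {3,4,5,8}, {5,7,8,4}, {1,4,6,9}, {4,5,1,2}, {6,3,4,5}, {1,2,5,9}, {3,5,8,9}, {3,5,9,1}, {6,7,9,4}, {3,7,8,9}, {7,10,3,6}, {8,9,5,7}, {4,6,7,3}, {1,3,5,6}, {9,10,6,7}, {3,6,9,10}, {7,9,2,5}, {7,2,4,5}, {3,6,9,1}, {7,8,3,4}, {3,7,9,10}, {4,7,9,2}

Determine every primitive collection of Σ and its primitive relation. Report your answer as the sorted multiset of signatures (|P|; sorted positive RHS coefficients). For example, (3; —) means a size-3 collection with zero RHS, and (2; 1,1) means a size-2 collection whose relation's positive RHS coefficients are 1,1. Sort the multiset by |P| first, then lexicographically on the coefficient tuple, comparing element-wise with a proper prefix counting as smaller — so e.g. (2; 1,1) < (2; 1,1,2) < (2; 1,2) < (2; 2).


Minimal non-faces — 19 found among 10 rays, 24 max cones:

  {2,6}:  v_{2} + v_{6} = 0  →  sig = (2; —)
  {1,7}:  v_{1} + v_{7} = v_{9}  →  sig = (2; 1)
  {2,3}:  v_{2} + v_{3} = v_{5} + v_{7}  →  sig = (2; 1,1)
  {1,8}:  v_{1} + v_{8} = v_{3} + v_{5} + v_{9}  →  sig = (2; 1,1,1)
  {2,10}:  v_{2} + v_{10} = v_{3} + v_{7} + v_{9}  →  sig = (2; 1,1,1)
  {1,10}:  v_{1} + v_{10} = v_{3} + v_{6} + 2·v_{9}  →  sig = (2; 1,1,2)
  {8,10}:  v_{8} + v_{10} = 3·v_{3} + v_{7} + v_{9}  →  sig = (2; 1,1,3)
  {5,10}:  v_{5} + v_{10} = 2·v_{3} + v_{9}  →  sig = (2; 1,2)
  {6,8}:  v_{6} + v_{8} = 2·v_{3}  →  sig = (2; 2)
  {2,8}:  v_{2} + v_{8} = 2·v_{5} + 2·v_{7}  →  sig = (2; 2,2)
  {4,10}:  v_{4} + v_{10} = 2·v_{6} + 2·v_{7}  →  sig = (2; 2,2)
  {4,5,9}:  v_{4} + v_{5} + v_{9} = 0  →  sig = (3; —)
  {1,3,4}:  v_{1} + v_{3} + v_{4} = v_{6}  →  sig = (3; 1)
  {3,5,7}:  v_{3} + v_{5} + v_{7} = v_{8}  →  sig = (3; 1)
  {5,6,7}:  v_{5} + v_{6} + v_{7} = v_{3}  →  sig = (3; 1)
  {3,4,9}:  v_{3} + v_{4} + v_{9} = v_{6} + v_{7}  →  sig = (3; 1,1)
  {4,8,9}:  v_{4} + v_{8} + v_{9} = v_{3} + v_{7}  →  sig = (3; 1,1)
  {5,6,9}:  v_{5} + v_{6} + v_{9} = v_{1} + v_{3}  →  sig = (3; 1,1)
  {3,6,7,9}:  v_{3} + v_{6} + v_{7} + v_{9} = v_{10}  →  sig = (4; 1)

Hence PRS(X_Σ) =
{ (2; —),  (2; 1),  (2; 1,1),  (2; 1,1,1) ×2,  (2; 1,1,2),  (2; 1,1,3),  (2; 1,2),  (2; 2),  (2; 2,2) ×2,  (3; —),  (3; 1) ×3,  (3; 1,1) ×3,  (4; 1) }


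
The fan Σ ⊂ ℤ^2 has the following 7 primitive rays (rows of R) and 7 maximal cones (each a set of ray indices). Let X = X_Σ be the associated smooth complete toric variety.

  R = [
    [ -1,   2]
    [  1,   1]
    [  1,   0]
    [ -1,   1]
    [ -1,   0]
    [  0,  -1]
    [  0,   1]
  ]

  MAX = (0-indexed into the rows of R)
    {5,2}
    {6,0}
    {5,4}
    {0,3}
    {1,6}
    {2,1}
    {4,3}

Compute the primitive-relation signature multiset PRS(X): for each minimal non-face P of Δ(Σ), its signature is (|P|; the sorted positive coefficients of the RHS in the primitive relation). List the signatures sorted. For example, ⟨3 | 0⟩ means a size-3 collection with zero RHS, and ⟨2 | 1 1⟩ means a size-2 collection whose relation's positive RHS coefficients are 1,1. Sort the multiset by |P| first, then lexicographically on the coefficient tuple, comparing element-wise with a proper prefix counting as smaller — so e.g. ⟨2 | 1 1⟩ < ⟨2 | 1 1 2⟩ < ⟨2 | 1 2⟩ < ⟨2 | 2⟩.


Δ(Σ) — 7 vertices, 14 min non-faces:

  • {2,4}:  v_{2} + v_{4} = 0  ⟹  sig = ⟨2 | 0⟩
  • {5,6}:  v_{5} + v_{6} = 0  ⟹  sig = ⟨2 | 0⟩
  • {0,5}:  v_{0} + v_{5} = v_{3}  ⟹  sig = ⟨2 | 1⟩
  • {1,4}:  v_{1} + v_{4} = v_{6}  ⟹  sig = ⟨2 | 1⟩
  • {1,5}:  v_{1} + v_{5} = v_{2}  ⟹  sig = ⟨2 | 1⟩
  • {2,3}:  v_{2} + v_{3} = v_{6}  ⟹  sig = ⟨2 | 1⟩
  • {2,6}:  v_{2} + v_{6} = v_{1}  ⟹  sig = ⟨2 | 1⟩
  • {3,5}:  v_{3} + v_{5} = v_{4}  ⟹  sig = ⟨2 | 1⟩
  • {3,6}:  v_{3} + v_{6} = v_{0}  ⟹  sig = ⟨2 | 1⟩
  • {4,6}:  v_{4} + v_{6} = v_{3}  ⟹  sig = ⟨2 | 1⟩
  • {0,2}:  v_{0} + v_{2} = 2·v_{6}  ⟹  sig = ⟨2 | 2⟩
  • {0,4}:  v_{0} + v_{4} = 2·v_{3}  ⟹  sig = ⟨2 | 2⟩
  • {1,3}:  v_{1} + v_{3} = 2·v_{6}  ⟹  sig = ⟨2 | 2⟩
  • {0,1}:  v_{0} + v_{1} = 3·v_{6}  ⟹  sig = ⟨2 | 3⟩

so the primitive-relation signature multiset is
    |P|=2: 14 collections, coeffs (), (), (1), (1), (1), (1), (1), (1), (1), (1), (2), (2), (2), (3)


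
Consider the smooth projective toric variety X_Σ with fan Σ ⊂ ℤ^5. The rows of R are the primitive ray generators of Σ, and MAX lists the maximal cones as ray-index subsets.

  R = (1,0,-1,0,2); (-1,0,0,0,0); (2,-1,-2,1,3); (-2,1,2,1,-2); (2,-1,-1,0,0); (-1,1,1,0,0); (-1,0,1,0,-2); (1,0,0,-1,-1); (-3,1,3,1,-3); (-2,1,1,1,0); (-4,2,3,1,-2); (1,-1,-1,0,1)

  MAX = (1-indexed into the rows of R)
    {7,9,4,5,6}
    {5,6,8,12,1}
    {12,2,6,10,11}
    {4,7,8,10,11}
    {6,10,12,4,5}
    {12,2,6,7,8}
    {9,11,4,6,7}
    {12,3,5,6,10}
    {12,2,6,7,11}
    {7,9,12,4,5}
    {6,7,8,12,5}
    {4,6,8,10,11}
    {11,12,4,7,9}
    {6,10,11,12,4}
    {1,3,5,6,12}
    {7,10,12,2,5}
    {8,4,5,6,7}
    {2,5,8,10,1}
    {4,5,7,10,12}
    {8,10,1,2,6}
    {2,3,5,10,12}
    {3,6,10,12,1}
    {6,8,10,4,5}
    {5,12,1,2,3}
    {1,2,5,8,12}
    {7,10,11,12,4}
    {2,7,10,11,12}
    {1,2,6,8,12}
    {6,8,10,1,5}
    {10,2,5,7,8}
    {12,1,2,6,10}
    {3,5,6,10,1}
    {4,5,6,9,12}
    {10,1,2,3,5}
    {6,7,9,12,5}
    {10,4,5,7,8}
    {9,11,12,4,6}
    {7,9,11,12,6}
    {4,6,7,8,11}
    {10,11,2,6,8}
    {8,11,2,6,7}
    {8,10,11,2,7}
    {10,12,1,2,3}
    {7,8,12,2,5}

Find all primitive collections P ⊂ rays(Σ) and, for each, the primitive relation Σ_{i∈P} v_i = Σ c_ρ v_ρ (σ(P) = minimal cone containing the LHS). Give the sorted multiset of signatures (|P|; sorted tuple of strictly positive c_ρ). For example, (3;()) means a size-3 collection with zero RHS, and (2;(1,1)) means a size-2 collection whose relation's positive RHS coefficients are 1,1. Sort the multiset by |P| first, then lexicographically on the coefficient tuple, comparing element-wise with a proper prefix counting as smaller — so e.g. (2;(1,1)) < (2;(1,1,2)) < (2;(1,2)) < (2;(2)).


22 collections generate NE(X_Σ); each relation:

  • {1,7}:  v_{1} + v_{7} = 0 ; sig = (2;())
  • {5,11}:  v_{5} + v_{11} = v_{4} ; sig = (2;(1))
  • {1,11}:  v_{1} + v_{11} = v_{6} + v_{10} ; sig = (2;(1,1))
  • {2,4}:  v_{2} + v_{4} = v_{7} + v_{10} ; sig = (2;(1,1))
  • {3,8}:  v_{3} + v_{8} = v_{1} + v_{5} ; sig = (2;(1,1))
  • {1,4}:  v_{1} + v_{4} = v_{5} + v_{6} + v_{10} ; sig = (2;(1,1,1))
  • {1,9}:  v_{1} + v_{9} = v_{4} + v_{6} + v_{12} ; sig = (2;(1,1,1))
  • {2,9}:  v_{2} + v_{9} = v_{7} + v_{11} + v_{12} ; sig = (2;(1,1,1))
  • {3,7}:  v_{3} + v_{7} = v_{5} + v_{10} + v_{12} ; sig = (2;(1,1,1))
  • {9,10}:  v_{9} + v_{10} = v_{4} + v_{11} + v_{12} ; sig = (2;(1,1,1))
  • {3,9}:  v_{3} + v_{9} = v_{4} + v_{5} + v_{6} + v_{10} + 2·v_{12} ; sig = (2;(1,1,1,1,2))
  • {3,11}:  v_{3} + v_{11} = v_{5} + v_{6} + 2·v_{10} + v_{12} ; sig = (2;(1,1,1,2))
  • {3,4}:  v_{3} + v_{4} = 2·v_{5} + v_{6} + 2·v_{10} + v_{12} ; sig = (2;(1,1,2,2))
  • {8,9}:  v_{8} + v_{9} = v_{5} + 2·v_{6} + 2·v_{7} ; sig = (2;(1,2,2))
  • {2,5,6}:  v_{2} + v_{5} + v_{6} = 0 ; sig = (3;())
  • {8,10,12}:  v_{8} + v_{10} + v_{12} = 0 ; sig = (3;())
  • {6,7,10}:  v_{6} + v_{7} + v_{10} = v_{11} ; sig = (3;(1))
  • {8,11,12}:  v_{8} + v_{11} + v_{12} = v_{6} + v_{7} ; sig = (3;(1,1))
  • {2,3,6}:  v_{2} + v_{3} + v_{6} = v_{1} + v_{10} + v_{12} ; sig = (3;(1,1,1))
  • {4,8,12}:  v_{4} + v_{8} + v_{12} = v_{5} + v_{6} + v_{7} ; sig = (3;(1,1,1))
  • {1,5,10,12}:  v_{1} + v_{5} + v_{10} + v_{12} = v_{3} ; sig = (4;(1))
  • {4,6,7,12}:  v_{4} + v_{6} + v_{7} + v_{12} = v_{9} ; sig = (4;(1))

Hence PRS(X_Σ) =
    |P|=2: 14 collections, coeffs (), (1), (1,1), (1,1), (1,1), (1,1,1), (1,1,1), (1,1,1), (1,1,1), (1,1,1), (1,1,1,1,2), (1,1,1,2), (1,1,2,2), (1,2,2)
    |P|=3: 6 collections, coeffs (), (), (1), (1,1), (1,1,1), (1,1,1)
    |P|=4: 2 collections, coeffs (1), (1)


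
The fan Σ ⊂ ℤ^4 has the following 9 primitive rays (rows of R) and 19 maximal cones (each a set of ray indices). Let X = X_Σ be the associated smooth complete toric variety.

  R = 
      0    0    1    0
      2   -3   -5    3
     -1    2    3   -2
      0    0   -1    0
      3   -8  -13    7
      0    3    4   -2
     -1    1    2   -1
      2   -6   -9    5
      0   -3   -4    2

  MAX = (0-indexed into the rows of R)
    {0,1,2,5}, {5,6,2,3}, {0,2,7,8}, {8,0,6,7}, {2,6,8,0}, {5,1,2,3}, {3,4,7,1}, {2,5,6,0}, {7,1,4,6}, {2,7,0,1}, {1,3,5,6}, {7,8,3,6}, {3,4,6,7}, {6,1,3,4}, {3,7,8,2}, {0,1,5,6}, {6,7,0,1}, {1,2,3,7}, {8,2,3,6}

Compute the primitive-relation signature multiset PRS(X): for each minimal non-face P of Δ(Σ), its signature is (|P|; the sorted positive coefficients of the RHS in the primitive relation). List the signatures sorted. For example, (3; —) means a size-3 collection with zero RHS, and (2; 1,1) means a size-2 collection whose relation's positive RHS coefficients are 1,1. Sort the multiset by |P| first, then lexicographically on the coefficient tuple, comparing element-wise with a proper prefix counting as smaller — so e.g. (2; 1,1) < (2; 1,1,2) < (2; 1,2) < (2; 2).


The 11 primitive collections of Σ (r=9, n=4):

  P={0,3}:  v_{0} + v_{3} = 0  ⟹  sig = (2; —)
  P={5,8}:  v_{5} + v_{8} = 0  ⟹  sig = (2; —)
  P={1,8}:  v_{1} + v_{8} = v_{7}  ⟹  sig = (2; 1)
  P={5,7}:  v_{5} + v_{7} = v_{1}  ⟹  sig = (2; 1)
  P={2,4}:  v_{2} + v_{4} = v_{3} + v_{7}  ⟹  sig = (2; 1,1)
  P={0,4}:  v_{0} + v_{4} = v_{1} + v_{6} + v_{7}  ⟹  sig = (2; 1,1,1)
  P={4,5}:  v_{4} + v_{5} = 2·v_{1} + v_{3} + v_{6}  ⟹  sig = (2; 1,1,2)
  P={4,8}:  v_{4} + v_{8} = v_{3} + v_{6} + 2·v_{7}  ⟹  sig = (2; 1,1,2)
  P={1,2,6}:  v_{1} + v_{2} + v_{6} = 0  ⟹  sig = (3; —)
  P={2,6,7}:  v_{2} + v_{6} + v_{7} = v_{8}  ⟹  sig = (3; 1)
  P={1,3,6,7}:  v_{1} + v_{3} + v_{6} + v_{7} = v_{4}  ⟹  sig = (4; 1)

Sorted signature multiset PRS(X):
{ (2; —) ×2,  (2; 1) ×2,  (2; 1,1),  (2; 1,1,1),  (2; 1,1,2) ×2,  (3; —),  (3; 1),  (4; 1) }


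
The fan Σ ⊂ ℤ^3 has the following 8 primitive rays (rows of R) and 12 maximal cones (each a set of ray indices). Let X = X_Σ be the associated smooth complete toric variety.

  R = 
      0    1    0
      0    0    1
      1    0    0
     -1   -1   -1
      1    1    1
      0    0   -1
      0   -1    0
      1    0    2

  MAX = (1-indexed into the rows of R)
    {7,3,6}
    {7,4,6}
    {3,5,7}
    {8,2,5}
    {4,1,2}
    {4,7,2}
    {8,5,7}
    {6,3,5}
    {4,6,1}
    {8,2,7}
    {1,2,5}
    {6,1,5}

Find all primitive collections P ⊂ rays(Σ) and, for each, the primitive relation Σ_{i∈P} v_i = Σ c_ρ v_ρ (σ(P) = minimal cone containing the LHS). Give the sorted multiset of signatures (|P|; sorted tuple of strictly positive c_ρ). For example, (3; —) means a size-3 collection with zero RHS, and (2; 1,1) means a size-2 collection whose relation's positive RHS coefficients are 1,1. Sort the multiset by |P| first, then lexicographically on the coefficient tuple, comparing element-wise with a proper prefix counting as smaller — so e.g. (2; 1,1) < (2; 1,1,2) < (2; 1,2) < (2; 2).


The 12 primitive collections of Σ (r=8, n=3):

  P={1,7}:  v_{1} + v_{7} = 0  so sig = (2; —)
  P={2,6}:  v_{2} + v_{6} = 0  so sig = (2; —)
  P={4,5}:  v_{4} + v_{5} = 0  so sig = (2; —)
  P={1,3}:  v_{1} + v_{3} = v_{5} + v_{6}  so sig = (2; 1,1)
  P={1,8}:  v_{1} + v_{8} = v_{2} + v_{5}  so sig = (2; 1,1)
  P={2,3}:  v_{2} + v_{3} = v_{5} + v_{7}  so sig = (2; 1,1)
  P={3,4}:  v_{3} + v_{4} = v_{6} + v_{7}  so sig = (2; 1,1)
  P={4,8}:  v_{4} + v_{8} = v_{2} + v_{7}  so sig = (2; 1,1)
  P={6,8}:  v_{6} + v_{8} = v_{5} + v_{7}  so sig = (2; 1,1)
  P={3,8}:  v_{3} + v_{8} = 2·v_{5} + 2·v_{7}  so sig = (2; 2,2)
  P={2,5,7}:  v_{2} + v_{5} + v_{7} = v_{8}  so sig = (3; 1)
  P={5,6,7}:  v_{5} + v_{6} + v_{7} = v_{3}  so sig = (3; 1)

so the primitive-relation signature multiset is
    |P|=2: 10 collections, coeffs (), (), (), (1,1), (1,1), (1,1), (1,1), (1,1), (1,1), (2,2)
    |P|=3: 2 collections, coeffs (1), (1)


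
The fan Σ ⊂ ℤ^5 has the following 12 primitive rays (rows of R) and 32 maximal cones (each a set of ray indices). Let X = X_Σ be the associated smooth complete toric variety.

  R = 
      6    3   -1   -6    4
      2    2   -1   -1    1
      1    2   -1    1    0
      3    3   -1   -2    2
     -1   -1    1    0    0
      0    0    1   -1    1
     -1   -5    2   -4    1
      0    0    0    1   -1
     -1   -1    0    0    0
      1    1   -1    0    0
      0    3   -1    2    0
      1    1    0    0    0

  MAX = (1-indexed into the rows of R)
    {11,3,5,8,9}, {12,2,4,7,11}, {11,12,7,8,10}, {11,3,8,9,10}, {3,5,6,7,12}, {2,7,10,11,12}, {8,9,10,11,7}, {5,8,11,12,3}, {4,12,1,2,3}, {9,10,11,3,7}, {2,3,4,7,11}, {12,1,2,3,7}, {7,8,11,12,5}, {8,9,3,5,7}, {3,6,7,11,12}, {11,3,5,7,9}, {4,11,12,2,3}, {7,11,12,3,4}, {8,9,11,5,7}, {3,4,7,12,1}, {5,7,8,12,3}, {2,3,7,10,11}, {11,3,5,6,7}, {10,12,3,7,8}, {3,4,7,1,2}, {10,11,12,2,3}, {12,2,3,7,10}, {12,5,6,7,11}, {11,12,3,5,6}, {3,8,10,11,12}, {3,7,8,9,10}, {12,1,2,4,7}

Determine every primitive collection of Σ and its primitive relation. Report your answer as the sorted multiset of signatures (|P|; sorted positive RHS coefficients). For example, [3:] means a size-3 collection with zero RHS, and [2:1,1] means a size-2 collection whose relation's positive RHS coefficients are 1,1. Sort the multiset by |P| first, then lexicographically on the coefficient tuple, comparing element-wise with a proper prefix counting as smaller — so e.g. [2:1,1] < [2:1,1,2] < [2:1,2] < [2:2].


|primitive collections| = 25. Relations:

  P={5,10}:  v_{5} + v_{10} = 0  →  sig = [2:]
  P={9,12}:  v_{9} + v_{12} = 0  →  sig = [2:]
  P={2,8}:  v_{2} + v_{8} = v_{10} + v_{12}  →  sig = [2:1,1]
  P={4,8}:  v_{4} + v_{8} = v_{2} + v_{12}  →  sig = [2:1,1]
  P={6,8}:  v_{6} + v_{8} = v_{5} + v_{12}  →  sig = [2:1,1]
  P={1,9}:  v_{1} + v_{9} = v_{2} + v_{3} + v_{4} + v_{7}  →  sig = [2:1,1,1,1]
  P={2,5}:  v_{2} + v_{5} = v_{3} + v_{7} + v_{11} + v_{12}  →  sig = [2:1,1,1,1]
  P={2,9}:  v_{2} + v_{9} = v_{3} + v_{7} + v_{10} + v_{11}  →  sig = [2:1,1,1,1]
  P={4,9}:  v_{4} + v_{9} = v_{2} + v_{3} + v_{7} + v_{11}  →  sig = [2:1,1,1,1]
  P={6,9}:  v_{6} + v_{9} = v_{3} + v_{5} + v_{7} + v_{11}  →  sig = [2:1,1,1,1]
  P={6,10}:  v_{6} + v_{10} = v_{3} + v_{7} + v_{11} + v_{12}  →  sig = [2:1,1,1,1]
  P={1,10}:  v_{1} + v_{10} = 3·v_{2} + v_{3} + v_{7} + v_{12}  →  sig = [2:1,1,1,3]
  P={1,8}:  v_{1} + v_{8} = 2·v_{2} + v_{3} + v_{7} + 2·v_{12}  →  sig = [2:1,1,2,2]
  P={1,5}:  v_{1} + v_{5} = 2·v_{3} + v_{4} + 2·v_{7} + v_{11} + 2·v_{12}  →  sig = [2:1,1,2,2,2]
  P={1,6}:  v_{1} + v_{6} = 3·v_{3} + v_{4} + 3·v_{7} + 2·v_{11} + 3·v_{12}  →  sig = [2:1,2,3,3,3]
  P={1,11}:  v_{1} + v_{11} = 2·v_{4}  →  sig = [2:2]
  P={4,10}:  v_{4} + v_{10} = 2·v_{2}  →  sig = [2:2]
  P={2,6}:  v_{2} + v_{6} = 2·v_{3} + 2·v_{7} + 2·v_{11} + 2·v_{12}  →  sig = [2:2,2,2,2]
  P={4,5}:  v_{4} + v_{5} = 2·v_{3} + 2·v_{7} + 2·v_{11} + 2·v_{12}  →  sig = [2:2,2,2,2]
  P={4,6}:  v_{4} + v_{6} = 3·v_{3} + 3·v_{7} + 3·v_{11} + 3·v_{12}  →  sig = [2:3,3,3,3]
  P={3,7,8,11}:  v_{3} + v_{7} + v_{8} + v_{11} = 0  →  sig = [4:]
  P={2,3,4,7,12}:  v_{2} + v_{3} + v_{4} + v_{7} + v_{12} = v_{1}  →  sig = [5:1]
  P={2,3,7,11,12}:  v_{2} + v_{3} + v_{7} + v_{11} + v_{12} = v_{4}  →  sig = [5:1]
  P={3,5,7,11,12}:  v_{3} + v_{5} + v_{7} + v_{11} + v_{12} = v_{6}  →  sig = [5:1]
  P={3,7,10,11,12}:  v_{3} + v_{7} + v_{10} + v_{11} + v_{12} = v_{2}  →  sig = [5:1]

so the primitive-relation signature multiset is
{ [2:] ×2,  [2:1,1] ×3,  [2:1,1,1,1] ×6,  [2:1,1,1,3],  [2:1,1,2,2],  [2:1,1,2,2,2],  [2:1,2,3,3,3],  [2:2] ×2,  [2:2,2,2,2] ×2,  [2:3,3,3,3],  [4:],  [5:1] ×4 }


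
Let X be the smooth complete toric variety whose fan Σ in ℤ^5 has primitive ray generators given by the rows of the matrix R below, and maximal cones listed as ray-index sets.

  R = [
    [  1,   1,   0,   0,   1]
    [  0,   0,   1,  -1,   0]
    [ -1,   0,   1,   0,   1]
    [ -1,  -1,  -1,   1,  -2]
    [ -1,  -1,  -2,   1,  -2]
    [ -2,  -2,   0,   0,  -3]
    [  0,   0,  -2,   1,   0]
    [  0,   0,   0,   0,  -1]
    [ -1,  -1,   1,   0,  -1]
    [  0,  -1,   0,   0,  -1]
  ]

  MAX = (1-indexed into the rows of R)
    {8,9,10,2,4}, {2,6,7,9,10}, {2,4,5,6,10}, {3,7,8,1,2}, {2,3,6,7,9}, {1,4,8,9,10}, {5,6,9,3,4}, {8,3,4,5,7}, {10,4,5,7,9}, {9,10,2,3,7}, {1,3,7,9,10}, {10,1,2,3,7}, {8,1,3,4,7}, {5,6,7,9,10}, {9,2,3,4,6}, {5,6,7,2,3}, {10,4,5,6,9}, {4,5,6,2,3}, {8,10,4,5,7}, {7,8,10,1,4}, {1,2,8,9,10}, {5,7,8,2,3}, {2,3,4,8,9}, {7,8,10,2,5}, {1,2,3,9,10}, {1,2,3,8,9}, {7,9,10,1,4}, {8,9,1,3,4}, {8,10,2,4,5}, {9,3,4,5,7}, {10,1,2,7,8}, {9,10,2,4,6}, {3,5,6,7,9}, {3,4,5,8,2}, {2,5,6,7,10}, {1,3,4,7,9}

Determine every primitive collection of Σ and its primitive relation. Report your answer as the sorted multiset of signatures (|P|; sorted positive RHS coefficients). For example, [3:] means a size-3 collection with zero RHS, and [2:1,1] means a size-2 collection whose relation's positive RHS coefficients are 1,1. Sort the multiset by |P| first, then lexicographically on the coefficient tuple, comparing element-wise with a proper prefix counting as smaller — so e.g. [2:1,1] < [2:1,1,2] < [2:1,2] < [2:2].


Δ(Σ) — 10 vertices, 14 min non-faces:

  {1,5}:  v_{1} + v_{5} = v_{7} + v_{8}  so sig = [2:1,1]
  {1,6}:  v_{1} + v_{6} = v_{2} + v_{4}  so sig = [2:1,1]
  {6,8}:  v_{6} + v_{8} = 2·v_{2} + 2·v_{4}  so sig = [2:2,2]
  {1,2,4}:  v_{1} + v_{2} + v_{4} = v_{8}  so sig = [3:1]
  {2,4,7}:  v_{2} + v_{4} + v_{7} = v_{5}  so sig = [3:1]
  {2,5,9}:  v_{2} + v_{5} + v_{9} = v_{6}  so sig = [3:1]
  {3,8,10}:  v_{3} + v_{8} + v_{10} = v_{9}  so sig = [3:1]
  {7,8,9}:  v_{7} + v_{8} + v_{9} = v_{4}  so sig = [3:1]
  {3,4,10}:  v_{3} + v_{4} + v_{10} = v_{7} + 2·v_{9}  so sig = [3:1,2]
  {4,6,7}:  v_{4} + v_{6} + v_{7} = 2·v_{5} + v_{9}  so sig = [3:1,2]
  {5,8,9}:  v_{5} + v_{8} + v_{9} = v_{2} + 2·v_{4}  so sig = [3:1,2]
  {3,5,10}:  v_{3} + v_{5} + v_{10} = v_{2} + 2·v_{7} + 2·v_{9}  so sig = [3:1,2,2]
  {3,6,10}:  v_{3} + v_{6} + v_{10} = 2·v_{2} + 2·v_{7} + 3·v_{9}  so sig = [3:2,2,3]
  {1,2,7,9}:  v_{1} + v_{2} + v_{7} + v_{9} = 0  so sig = [4:]

Sorted signature multiset PRS(X):
    |P|=2: 3 collections, coeffs (1,1), (1,1), (2,2)
    |P|=3: 10 collections, coeffs (1), (1), (1), (1), (1), (1,2), (1,2), (1,2), (1,2,2), (2,2,3)
    |P|=4: 1 collection, coeffs ()


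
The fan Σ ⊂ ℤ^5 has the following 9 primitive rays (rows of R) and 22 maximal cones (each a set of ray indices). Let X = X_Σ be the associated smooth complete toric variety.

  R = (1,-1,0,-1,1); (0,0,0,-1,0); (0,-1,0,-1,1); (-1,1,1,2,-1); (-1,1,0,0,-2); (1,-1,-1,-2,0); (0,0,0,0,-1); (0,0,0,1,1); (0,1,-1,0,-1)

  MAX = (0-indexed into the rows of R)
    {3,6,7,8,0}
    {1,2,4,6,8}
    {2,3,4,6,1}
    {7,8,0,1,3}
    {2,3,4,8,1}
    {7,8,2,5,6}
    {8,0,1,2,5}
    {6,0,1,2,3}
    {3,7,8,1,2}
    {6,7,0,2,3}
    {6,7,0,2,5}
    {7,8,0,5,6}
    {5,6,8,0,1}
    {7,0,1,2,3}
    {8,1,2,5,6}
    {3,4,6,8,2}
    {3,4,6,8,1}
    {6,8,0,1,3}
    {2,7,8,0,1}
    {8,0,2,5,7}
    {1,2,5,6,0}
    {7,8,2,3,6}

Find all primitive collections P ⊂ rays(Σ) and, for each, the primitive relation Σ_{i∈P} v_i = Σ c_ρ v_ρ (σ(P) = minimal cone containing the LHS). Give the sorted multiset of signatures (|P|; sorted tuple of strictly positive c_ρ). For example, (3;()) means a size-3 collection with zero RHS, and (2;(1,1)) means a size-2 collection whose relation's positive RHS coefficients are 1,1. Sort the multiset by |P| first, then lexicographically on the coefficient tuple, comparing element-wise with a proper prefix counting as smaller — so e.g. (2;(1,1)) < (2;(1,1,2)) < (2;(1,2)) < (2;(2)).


Δ(Σ) — 9 vertices, 9 min non-faces:

  {3,5}:  v_{3} + v_{5} = v_{6} ; sig = (2;(1))
  {0,4}:  v_{0} + v_{4} = v_{1} + v_{6} ; sig = (2;(1,1))
  {4,7}:  v_{4} + v_{7} = v_{2} + v_{3} + v_{8} ; sig = (2;(1,1,1))
  {4,5}:  v_{4} + v_{5} = v_{1} + v_{2} + 2·v_{6} + v_{8} ; sig = (2;(1,1,1,2))
  {1,6,7}:  v_{1} + v_{6} + v_{7} = 0 ; sig = (3;())
  {1,5,7}:  v_{1} + v_{5} + v_{7} = v_{0} + v_{2} + v_{8} ; sig = (3;(1,1,1))
  {0,2,3,8}:  v_{0} + v_{2} + v_{3} + v_{8} = 0 ; sig = (4;())
  {0,2,6,8}:  v_{0} + v_{2} + v_{6} + v_{8} = v_{5} ; sig = (4;(1))
  {1,2,3,6,8}:  v_{1} + v_{2} + v_{3} + v_{6} + v_{8} = v_{4} ; sig = (5;(1))

Sorted signature multiset PRS(X):
    |P|=2: 4 collections, coeffs (1), (1,1), (1,1,1), (1,1,1,2)
    |P|=3: 2 collections, coeffs (), (1,1,1)
    |P|=4: 2 collections, coeffs (), (1)
    |P|=5: 1 collection, coeffs (1)


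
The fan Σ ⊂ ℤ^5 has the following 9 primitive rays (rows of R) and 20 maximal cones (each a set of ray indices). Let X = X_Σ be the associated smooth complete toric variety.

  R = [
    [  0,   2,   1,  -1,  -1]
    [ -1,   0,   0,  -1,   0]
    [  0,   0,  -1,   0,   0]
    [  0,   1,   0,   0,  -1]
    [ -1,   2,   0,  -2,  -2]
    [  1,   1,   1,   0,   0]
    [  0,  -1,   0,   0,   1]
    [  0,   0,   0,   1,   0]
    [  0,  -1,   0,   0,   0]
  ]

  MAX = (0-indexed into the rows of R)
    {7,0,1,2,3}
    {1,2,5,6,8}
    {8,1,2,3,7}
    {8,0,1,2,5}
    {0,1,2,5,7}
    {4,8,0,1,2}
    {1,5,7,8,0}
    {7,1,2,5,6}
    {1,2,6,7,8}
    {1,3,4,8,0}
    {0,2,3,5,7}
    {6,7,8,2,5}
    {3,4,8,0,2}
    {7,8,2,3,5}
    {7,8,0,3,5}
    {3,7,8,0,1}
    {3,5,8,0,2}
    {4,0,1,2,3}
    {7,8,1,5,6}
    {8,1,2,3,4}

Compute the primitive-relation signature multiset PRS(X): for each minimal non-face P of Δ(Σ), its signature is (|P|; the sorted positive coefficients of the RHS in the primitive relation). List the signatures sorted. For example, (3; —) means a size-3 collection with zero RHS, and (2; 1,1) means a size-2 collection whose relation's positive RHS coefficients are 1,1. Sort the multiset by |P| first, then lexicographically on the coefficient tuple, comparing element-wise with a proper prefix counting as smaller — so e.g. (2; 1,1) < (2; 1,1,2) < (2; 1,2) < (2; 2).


The 9 primitive collections of Σ (r=9, n=5):

  {3,6}:  v_{3} + v_{6} = 0  ⟹  sig = (2; —)
  {0,6}:  v_{0} + v_{6} = v_{1} + v_{5}  ⟹  sig = (2; 1,1)
  {4,6}:  v_{4} + v_{6} = v_{0} + v_{1} + v_{2} + v_{8}  ⟹  sig = (2; 1,1,1,1)
  {4,5}:  v_{4} + v_{5} = 2·v_{0} + v_{2} + v_{8}  ⟹  sig = (2; 1,1,2)
  {4,7}:  v_{4} + v_{7} = v_{1} + 2·v_{3}  ⟹  sig = (2; 1,2)
  {1,3,5}:  v_{1} + v_{3} + v_{5} = v_{0}  ⟹  sig = (3; 1)
  {0,2,7,8}:  v_{0} + v_{2} + v_{7} + v_{8} = v_{3}  ⟹  sig = (4; 1)
  {1,2,5,7,8}:  v_{1} + v_{2} + v_{5} + v_{7} + v_{8} = 0  ⟹  sig = (5; —)
  {0,1,2,3,8}:  v_{0} + v_{1} + v_{2} + v_{3} + v_{8} = v_{4}  ⟹  sig = (5; 1)

Signatures (|P|; sorted positive RHS coefficients), sorted:
    |P|=2: 5 collections, coeffs (), (1,1), (1,1,1,1), (1,1,2), (1,2)
    |P|=3: 1 collection, coeffs (1)
    |P|=4: 1 collection, coeffs (1)
    |P|=5: 2 collections, coeffs (), (1)


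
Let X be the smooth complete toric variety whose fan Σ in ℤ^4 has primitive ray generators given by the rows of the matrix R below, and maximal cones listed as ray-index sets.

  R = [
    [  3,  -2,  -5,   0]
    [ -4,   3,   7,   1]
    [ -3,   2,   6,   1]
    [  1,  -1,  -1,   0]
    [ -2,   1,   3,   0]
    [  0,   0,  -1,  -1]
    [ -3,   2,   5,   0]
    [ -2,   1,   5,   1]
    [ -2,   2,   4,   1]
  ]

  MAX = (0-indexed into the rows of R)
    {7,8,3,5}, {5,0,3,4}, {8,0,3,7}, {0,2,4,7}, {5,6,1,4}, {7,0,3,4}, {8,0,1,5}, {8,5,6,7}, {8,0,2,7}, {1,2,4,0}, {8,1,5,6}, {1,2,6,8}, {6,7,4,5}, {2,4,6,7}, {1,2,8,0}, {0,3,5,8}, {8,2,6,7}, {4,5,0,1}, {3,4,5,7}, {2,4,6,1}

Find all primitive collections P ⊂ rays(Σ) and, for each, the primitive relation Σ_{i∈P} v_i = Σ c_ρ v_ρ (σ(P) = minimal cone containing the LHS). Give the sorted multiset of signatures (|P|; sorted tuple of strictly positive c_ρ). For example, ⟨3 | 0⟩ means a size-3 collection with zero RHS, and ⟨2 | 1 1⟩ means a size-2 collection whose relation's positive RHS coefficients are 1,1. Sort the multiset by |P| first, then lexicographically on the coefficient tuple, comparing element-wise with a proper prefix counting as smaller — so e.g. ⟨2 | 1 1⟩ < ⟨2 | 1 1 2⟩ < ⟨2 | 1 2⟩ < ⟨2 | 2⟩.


Primitive collections (8):

  {0,6}:  v_{0} + v_{6} = 0  →  sig = ⟨2 | 0⟩
  {1,3}:  v_{1} + v_{3} = v_{2}  →  sig = ⟨2 | 1⟩
  {2,3}:  v_{2} + v_{3} = v_{7}  →  sig = ⟨2 | 1⟩
  {2,5}:  v_{2} + v_{5} = v_{6}  →  sig = ⟨2 | 1⟩
  {4,8}:  v_{4} + v_{8} = v_{1}  →  sig = ⟨2 | 1⟩
  {3,6}:  v_{3} + v_{6} = v_{5} + v_{7}  →  sig = ⟨2 | 1 1⟩
  {1,7}:  v_{1} + v_{7} = 2·v_{2}  →  sig = ⟨2 | 2⟩
  {0,5,7}:  v_{0} + v_{5} + v_{7} = v_{3}  →  sig = ⟨3 | 1⟩

Sorted signature multiset PRS(X):
{ ⟨2 | 0⟩,  ⟨2 | 1⟩ ×4,  ⟨2 | 1 1⟩,  ⟨2 | 2⟩,  ⟨3 | 1⟩ }


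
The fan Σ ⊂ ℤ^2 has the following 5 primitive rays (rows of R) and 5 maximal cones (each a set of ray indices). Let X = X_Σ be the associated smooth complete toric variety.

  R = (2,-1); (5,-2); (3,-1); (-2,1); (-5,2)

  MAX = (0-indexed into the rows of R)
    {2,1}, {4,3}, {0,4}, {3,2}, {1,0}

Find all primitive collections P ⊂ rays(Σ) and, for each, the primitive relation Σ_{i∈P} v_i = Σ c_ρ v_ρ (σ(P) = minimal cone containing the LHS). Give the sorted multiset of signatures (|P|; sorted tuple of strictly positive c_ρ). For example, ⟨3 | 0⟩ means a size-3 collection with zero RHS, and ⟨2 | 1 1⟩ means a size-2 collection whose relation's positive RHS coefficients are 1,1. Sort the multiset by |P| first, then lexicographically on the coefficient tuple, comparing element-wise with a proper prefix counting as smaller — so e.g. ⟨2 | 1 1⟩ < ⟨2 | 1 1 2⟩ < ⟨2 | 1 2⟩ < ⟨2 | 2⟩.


Σ has 5 primitive collections:

  P={0,3}:  v_{0} + v_{3} = 0  so sig = ⟨2 | 0⟩
  P={1,4}:  v_{1} + v_{4} = 0  so sig = ⟨2 | 0⟩
  P={0,2}:  v_{0} + v_{2} = v_{1}  so sig = ⟨2 | 1⟩
  P={1,3}:  v_{1} + v_{3} = v_{2}  so sig = ⟨2 | 1⟩
  P={2,4}:  v_{2} + v_{4} = v_{3}  so sig = ⟨2 | 1⟩

Hence PRS(X_Σ) =
    ⟨2 | 0⟩
    ⟨2 | 0⟩
    ⟨2 | 1⟩
    ⟨2 | 1⟩
    ⟨2 | 1⟩


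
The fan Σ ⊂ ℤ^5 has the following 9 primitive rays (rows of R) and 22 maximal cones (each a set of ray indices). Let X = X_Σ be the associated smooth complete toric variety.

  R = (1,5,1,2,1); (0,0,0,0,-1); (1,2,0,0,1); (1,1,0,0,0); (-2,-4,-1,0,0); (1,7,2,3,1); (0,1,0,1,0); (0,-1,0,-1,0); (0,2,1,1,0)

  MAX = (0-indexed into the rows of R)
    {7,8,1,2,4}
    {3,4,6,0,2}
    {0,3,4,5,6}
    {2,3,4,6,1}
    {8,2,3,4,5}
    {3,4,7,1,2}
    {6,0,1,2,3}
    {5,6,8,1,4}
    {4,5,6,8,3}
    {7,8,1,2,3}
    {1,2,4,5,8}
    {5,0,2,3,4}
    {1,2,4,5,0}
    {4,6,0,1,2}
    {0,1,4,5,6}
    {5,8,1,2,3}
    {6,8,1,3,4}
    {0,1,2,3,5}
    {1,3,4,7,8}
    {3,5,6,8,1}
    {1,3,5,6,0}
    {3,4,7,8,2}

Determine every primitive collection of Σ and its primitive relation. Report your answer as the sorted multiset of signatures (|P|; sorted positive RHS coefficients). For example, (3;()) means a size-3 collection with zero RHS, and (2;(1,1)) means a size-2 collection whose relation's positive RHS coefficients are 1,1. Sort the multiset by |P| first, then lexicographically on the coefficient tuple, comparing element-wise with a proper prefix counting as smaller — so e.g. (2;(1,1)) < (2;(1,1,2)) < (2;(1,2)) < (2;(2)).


Σ has 9 primitive collections:

  P={6,7}:  v_{6} + v_{7} = 0 — sig = (2;())
  P={0,8}:  v_{0} + v_{8} = v_{5} — sig = (2;(1))
  P={0,7}:  v_{0} + v_{7} = v_{2} + v_{8} — sig = (2;(1,1))
  P={5,7}:  v_{5} + v_{7} = v_{2} + 2·v_{8} — sig = (2;(1,2))
  P={2,6,8}:  v_{2} + v_{6} + v_{8} = v_{0} — sig = (3;(1))
  P={2,5,6}:  v_{2} + v_{5} + v_{6} = 2·v_{0} — sig = (3;(2))
  P={1,3,4,5}:  v_{1} + v_{3} + v_{4} + v_{5} = 2·v_{6} + v_{8} — sig = (4;(1,2))
  P={0,1,3,4}:  v_{0} + v_{1} + v_{3} + v_{4} = 2·v_{6} — sig = (4;(2))
  P={1,2,3,4,8}:  v_{1} + v_{2} + v_{3} + v_{4} + v_{8} = v_{6} — sig = (5;(1))

so the primitive-relation signature multiset is
{ (2;()),  (2;(1)),  (2;(1,1)),  (2;(1,2)),  (3;(1)),  (3;(2)),  (4;(1,2)),  (4;(2)),  (5;(1)) }


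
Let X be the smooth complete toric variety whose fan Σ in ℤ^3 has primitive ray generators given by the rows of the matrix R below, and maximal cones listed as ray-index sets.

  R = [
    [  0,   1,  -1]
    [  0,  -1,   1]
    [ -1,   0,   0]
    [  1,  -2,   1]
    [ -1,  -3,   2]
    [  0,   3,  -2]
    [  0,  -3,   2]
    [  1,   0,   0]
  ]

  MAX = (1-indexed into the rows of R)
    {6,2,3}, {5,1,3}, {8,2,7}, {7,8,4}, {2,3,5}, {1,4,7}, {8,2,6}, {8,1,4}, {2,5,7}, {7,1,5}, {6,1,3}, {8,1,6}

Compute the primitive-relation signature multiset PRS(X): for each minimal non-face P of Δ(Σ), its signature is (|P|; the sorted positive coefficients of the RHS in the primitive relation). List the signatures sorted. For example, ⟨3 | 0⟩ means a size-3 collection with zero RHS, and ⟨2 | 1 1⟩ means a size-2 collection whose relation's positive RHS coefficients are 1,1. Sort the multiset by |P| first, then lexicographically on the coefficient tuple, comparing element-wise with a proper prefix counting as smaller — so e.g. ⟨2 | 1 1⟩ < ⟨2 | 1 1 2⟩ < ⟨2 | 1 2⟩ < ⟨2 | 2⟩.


Primitive collections (11):

  • {1,2}:  v_{1} + v_{2} = 0  ⇒ sig = ⟨2 | 0⟩
  • {3,8}:  v_{3} + v_{8} = 0  ⇒ sig = ⟨2 | 0⟩
  • {6,7}:  v_{6} + v_{7} = 0  ⇒ sig = ⟨2 | 0⟩
  • {3,7}:  v_{3} + v_{7} = v_{5}  ⇒ sig = ⟨2 | 1⟩
  • {5,6}:  v_{5} + v_{6} = v_{3}  ⇒ sig = ⟨2 | 1⟩
  • {5,8}:  v_{5} + v_{8} = v_{7}  ⇒ sig = ⟨2 | 1⟩
  • {2,4}:  v_{2} + v_{4} = v_{7} + v_{8}  ⇒ sig = ⟨2 | 1 1⟩
  • {3,4}:  v_{3} + v_{4} = v_{1} + v_{7}  ⇒ sig = ⟨2 | 1 1⟩
  • {4,6}:  v_{4} + v_{6} = v_{1} + v_{8}  ⇒ sig = ⟨2 | 1 1⟩
  • {4,5}:  v_{4} + v_{5} = v_{1} + 2·v_{7}  ⇒ sig = ⟨2 | 1 2⟩
  • {1,7,8}:  v_{1} + v_{7} + v_{8} = v_{4}  ⇒ sig = ⟨3 | 1⟩

Hence PRS(X_Σ) =
{ ⟨2 | 0⟩ ×3,  ⟨2 | 1⟩ ×3,  ⟨2 | 1 1⟩ ×3,  ⟨2 | 1 2⟩,  ⟨3 | 1⟩ }


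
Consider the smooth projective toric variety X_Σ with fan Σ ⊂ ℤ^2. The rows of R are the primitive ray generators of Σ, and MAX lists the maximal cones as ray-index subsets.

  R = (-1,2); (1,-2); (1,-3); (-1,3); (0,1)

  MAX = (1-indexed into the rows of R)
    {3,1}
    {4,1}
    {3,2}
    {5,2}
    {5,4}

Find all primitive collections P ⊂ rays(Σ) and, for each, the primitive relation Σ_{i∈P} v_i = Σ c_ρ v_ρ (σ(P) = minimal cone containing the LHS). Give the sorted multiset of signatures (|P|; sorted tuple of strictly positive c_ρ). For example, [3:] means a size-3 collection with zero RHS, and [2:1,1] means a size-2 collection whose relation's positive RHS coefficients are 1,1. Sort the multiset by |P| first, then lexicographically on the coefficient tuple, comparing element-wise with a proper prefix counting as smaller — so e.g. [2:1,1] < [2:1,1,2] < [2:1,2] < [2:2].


Primitive collections (5):

  {1,2}:  v_{1} + v_{2} = 0 — sig = [2:]
  {3,4}:  v_{3} + v_{4} = 0 — sig = [2:]
  {1,5}:  v_{1} + v_{5} = v_{4} — sig = [2:1]
  {2,4}:  v_{2} + v_{4} = v_{5} — sig = [2:1]
  {3,5}:  v_{3} + v_{5} = v_{2} — sig = [2:1]

Sorted signature multiset PRS(X):
[[2:], [2:], [2:1], [2:1], [2:1]]


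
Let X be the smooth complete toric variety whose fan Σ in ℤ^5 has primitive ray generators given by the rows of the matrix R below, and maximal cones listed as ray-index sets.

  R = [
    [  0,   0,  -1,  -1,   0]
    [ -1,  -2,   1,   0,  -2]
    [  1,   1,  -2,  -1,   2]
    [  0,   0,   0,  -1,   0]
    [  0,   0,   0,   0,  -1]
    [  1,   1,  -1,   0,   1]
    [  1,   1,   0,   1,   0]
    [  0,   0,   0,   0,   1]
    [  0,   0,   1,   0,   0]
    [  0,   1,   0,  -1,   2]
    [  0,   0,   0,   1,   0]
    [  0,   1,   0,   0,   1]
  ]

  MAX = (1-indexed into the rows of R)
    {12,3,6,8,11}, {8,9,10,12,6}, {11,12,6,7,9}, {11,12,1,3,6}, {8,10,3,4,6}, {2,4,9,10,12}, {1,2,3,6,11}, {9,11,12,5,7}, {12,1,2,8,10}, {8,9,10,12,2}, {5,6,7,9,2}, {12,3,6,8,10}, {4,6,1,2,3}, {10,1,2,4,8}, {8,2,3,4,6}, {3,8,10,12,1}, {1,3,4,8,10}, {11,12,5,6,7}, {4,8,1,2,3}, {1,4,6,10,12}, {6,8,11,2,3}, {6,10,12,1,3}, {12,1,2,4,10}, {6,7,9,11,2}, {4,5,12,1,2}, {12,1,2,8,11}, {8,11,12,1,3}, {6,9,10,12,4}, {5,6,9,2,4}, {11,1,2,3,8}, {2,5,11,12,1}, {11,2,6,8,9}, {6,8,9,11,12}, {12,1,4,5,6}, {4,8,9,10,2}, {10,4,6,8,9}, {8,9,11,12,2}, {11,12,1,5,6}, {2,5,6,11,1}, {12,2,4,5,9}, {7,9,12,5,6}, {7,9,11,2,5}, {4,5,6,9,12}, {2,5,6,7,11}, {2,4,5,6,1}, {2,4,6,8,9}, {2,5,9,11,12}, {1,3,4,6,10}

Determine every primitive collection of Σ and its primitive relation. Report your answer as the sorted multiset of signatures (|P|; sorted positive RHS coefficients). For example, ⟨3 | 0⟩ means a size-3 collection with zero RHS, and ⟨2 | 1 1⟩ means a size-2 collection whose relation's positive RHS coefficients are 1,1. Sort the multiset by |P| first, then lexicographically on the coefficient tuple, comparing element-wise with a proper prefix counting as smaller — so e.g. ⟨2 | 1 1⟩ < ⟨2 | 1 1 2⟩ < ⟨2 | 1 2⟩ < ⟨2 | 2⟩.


Δ(Σ) — 12 vertices, 21 min non-faces:

  {4,11}:  v_{4} + v_{11} = 0 ; sig = ⟨2 | 0⟩
  {5,8}:  v_{5} + v_{8} = 0 ; sig = ⟨2 | 0⟩
  {1,9}:  v_{1} + v_{9} = v_{4} ; sig = ⟨2 | 1⟩
  {1,7}:  v_{1} + v_{7} = v_{5} + v_{6} ; sig = ⟨2 | 1 1⟩
  {3,5}:  v_{3} + v_{5} = v_{1} + v_{6} ; sig = ⟨2 | 1 1⟩
  {5,10}:  v_{5} + v_{10} = v_{4} + v_{12} ; sig = ⟨2 | 1 1⟩
  {10,11}:  v_{10} + v_{11} = v_{8} + v_{12} ; sig = ⟨2 | 1 1⟩
  {3,9}:  v_{3} + v_{9} = v_{4} + v_{6} + v_{8} ; sig = ⟨2 | 1 1 1⟩
  {4,7}:  v_{4} + v_{7} = v_{5} + v_{6} + v_{9} ; sig = ⟨2 | 1 1 1⟩
  {7,8}:  v_{7} + v_{8} = v_{6} + v_{9} + v_{11} ; sig = ⟨2 | 1 1 1⟩
  {7,10}:  v_{7} + v_{10} = v_{6} + v_{9} + v_{12} ; sig = ⟨2 | 1 1 1⟩
  {3,7}:  v_{3} + v_{7} = 2·v_{6} ; sig = ⟨2 | 2⟩
  {2,6,12}:  v_{2} + v_{6} + v_{12} = 0 ; sig = ⟨3 | 0⟩
  {1,6,8}:  v_{1} + v_{6} + v_{8} = v_{3} ; sig = ⟨3 | 1⟩
  {4,8,12}:  v_{4} + v_{8} + v_{12} = v_{10} ; sig = ⟨3 | 1⟩
  {2,3,12}:  v_{2} + v_{3} + v_{12} = v_{1} + v_{8} ; sig = ⟨3 | 1 1⟩
  {2,6,10}:  v_{2} + v_{6} + v_{10} = v_{4} + v_{8} ; sig = ⟨3 | 1 1⟩
  {2,7,12}:  v_{2} + v_{7} + v_{12} = v_{5} + v_{9} + v_{11} ; sig = ⟨3 | 1 1 1⟩
  {3,4,12}:  v_{3} + v_{4} + v_{12} = v_{1} + v_{6} + v_{10} ; sig = ⟨3 | 1 1 1⟩
  {2,3,10}:  v_{2} + v_{3} + v_{10} = v_{1} + v_{4} + 2·v_{8} ; sig = ⟨3 | 1 1 2⟩
  {5,6,9,11}:  v_{5} + v_{6} + v_{9} + v_{11} = v_{7} ; sig = ⟨4 | 1⟩

Sorted signature multiset PRS(X):
{ ⟨2 | 0⟩ ×2,  ⟨2 | 1⟩,  ⟨2 | 1 1⟩ ×4,  ⟨2 | 1 1 1⟩ ×4,  ⟨2 | 2⟩,  ⟨3 | 0⟩,  ⟨3 | 1⟩ ×2,  ⟨3 | 1 1⟩ ×2,  ⟨3 | 1 1 1⟩ ×2,  ⟨3 | 1 1 2⟩,  ⟨4 | 1⟩ }


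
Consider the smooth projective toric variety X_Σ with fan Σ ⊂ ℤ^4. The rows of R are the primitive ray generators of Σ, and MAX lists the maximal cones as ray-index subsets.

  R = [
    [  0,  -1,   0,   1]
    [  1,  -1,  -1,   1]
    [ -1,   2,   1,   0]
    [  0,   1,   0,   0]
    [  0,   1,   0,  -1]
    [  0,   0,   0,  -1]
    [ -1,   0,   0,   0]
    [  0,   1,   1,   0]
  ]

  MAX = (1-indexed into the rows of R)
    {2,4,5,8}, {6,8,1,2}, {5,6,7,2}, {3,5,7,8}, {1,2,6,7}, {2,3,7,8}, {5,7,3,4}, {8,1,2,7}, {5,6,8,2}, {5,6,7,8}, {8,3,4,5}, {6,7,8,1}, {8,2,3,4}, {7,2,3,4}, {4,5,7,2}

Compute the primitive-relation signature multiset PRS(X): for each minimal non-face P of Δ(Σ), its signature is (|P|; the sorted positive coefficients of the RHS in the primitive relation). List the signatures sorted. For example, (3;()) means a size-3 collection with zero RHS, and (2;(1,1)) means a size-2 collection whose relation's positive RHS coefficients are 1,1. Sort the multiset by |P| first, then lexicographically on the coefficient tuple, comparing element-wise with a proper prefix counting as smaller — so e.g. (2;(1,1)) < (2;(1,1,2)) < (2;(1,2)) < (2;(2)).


Primitive collections (9):

  {1,5}:  v_{1} + v_{5} = 0  ⟹  sig = (2;())
  {4,6}:  v_{4} + v_{6} = v_{5}  ⟹  sig = (2;(1))
  {1,4}:  v_{1} + v_{4} = v_{2} + v_{7} + v_{8}  ⟹  sig = (2;(1,1,1))
  {3,6}:  v_{3} + v_{6} = v_{5} + v_{7} + v_{8}  ⟹  sig = (2;(1,1,1))
  {1,3}:  v_{1} + v_{3} = v_{2} + 2·v_{7} + 2·v_{8}  ⟹  sig = (2;(1,2,2))
  {4,7,8}:  v_{4} + v_{7} + v_{8} = v_{3}  ⟹  sig = (3;(1))
  {2,3,5}:  v_{2} + v_{3} + v_{5} = 2·v_{4}  ⟹  sig = (3;(2))
  {2,6,7,8}:  v_{2} + v_{6} + v_{7} + v_{8} = 0  ⟹  sig = (4;())
  {2,5,7,8}:  v_{2} + v_{5} + v_{7} + v_{8} = v_{4}  ⟹  sig = (4;(1))

Signatures (|P|; sorted positive RHS coefficients), sorted:
{ (2;()),  (2;(1)),  (2;(1,1,1)) ×2,  (2;(1,2,2)),  (3;(1)),  (3;(2)),  (4;()),  (4;(1)) }
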